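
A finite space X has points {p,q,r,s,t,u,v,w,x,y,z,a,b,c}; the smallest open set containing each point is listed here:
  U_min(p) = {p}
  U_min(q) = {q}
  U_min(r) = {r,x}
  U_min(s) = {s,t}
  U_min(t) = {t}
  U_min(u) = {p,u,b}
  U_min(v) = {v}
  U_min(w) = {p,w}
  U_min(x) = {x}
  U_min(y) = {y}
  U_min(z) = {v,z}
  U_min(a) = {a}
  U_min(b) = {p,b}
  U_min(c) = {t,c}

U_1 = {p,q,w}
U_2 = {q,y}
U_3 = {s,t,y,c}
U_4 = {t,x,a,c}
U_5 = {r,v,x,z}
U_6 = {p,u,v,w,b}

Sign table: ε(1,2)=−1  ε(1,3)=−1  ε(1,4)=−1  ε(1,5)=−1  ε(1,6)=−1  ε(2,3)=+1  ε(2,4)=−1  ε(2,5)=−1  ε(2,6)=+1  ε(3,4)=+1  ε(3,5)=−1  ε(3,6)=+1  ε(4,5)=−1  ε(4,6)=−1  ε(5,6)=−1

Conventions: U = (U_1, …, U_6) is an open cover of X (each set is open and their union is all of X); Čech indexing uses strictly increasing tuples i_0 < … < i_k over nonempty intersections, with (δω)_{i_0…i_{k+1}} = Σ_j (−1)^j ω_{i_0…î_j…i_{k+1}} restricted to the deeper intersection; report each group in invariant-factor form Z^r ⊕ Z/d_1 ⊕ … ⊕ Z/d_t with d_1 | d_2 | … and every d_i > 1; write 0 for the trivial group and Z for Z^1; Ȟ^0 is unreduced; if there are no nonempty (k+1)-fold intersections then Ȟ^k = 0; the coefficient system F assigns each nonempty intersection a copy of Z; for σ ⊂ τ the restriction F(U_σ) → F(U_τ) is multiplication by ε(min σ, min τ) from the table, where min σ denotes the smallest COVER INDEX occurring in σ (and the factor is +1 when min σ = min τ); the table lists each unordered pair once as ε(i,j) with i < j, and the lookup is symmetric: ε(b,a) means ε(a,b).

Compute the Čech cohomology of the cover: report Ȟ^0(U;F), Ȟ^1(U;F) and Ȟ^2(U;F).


cover nerve:
  U12={q} U16={p,w} U23={y} U34={t,c} U45={x} U56={v}
C dims 6,6; δ0: rk 5, SNF 1^5
Ȟ^0: (6−5)−0=1 ⇒ Z
Ȟ^1: (6−0)−5=1 ⇒ Z
Ȟ^2: (0−0)−0=0 ⇒ 0

Ȟ^0 ≅ Z,  Ȟ^1 ≅ Z,  Ȟ^2 ≅ 0


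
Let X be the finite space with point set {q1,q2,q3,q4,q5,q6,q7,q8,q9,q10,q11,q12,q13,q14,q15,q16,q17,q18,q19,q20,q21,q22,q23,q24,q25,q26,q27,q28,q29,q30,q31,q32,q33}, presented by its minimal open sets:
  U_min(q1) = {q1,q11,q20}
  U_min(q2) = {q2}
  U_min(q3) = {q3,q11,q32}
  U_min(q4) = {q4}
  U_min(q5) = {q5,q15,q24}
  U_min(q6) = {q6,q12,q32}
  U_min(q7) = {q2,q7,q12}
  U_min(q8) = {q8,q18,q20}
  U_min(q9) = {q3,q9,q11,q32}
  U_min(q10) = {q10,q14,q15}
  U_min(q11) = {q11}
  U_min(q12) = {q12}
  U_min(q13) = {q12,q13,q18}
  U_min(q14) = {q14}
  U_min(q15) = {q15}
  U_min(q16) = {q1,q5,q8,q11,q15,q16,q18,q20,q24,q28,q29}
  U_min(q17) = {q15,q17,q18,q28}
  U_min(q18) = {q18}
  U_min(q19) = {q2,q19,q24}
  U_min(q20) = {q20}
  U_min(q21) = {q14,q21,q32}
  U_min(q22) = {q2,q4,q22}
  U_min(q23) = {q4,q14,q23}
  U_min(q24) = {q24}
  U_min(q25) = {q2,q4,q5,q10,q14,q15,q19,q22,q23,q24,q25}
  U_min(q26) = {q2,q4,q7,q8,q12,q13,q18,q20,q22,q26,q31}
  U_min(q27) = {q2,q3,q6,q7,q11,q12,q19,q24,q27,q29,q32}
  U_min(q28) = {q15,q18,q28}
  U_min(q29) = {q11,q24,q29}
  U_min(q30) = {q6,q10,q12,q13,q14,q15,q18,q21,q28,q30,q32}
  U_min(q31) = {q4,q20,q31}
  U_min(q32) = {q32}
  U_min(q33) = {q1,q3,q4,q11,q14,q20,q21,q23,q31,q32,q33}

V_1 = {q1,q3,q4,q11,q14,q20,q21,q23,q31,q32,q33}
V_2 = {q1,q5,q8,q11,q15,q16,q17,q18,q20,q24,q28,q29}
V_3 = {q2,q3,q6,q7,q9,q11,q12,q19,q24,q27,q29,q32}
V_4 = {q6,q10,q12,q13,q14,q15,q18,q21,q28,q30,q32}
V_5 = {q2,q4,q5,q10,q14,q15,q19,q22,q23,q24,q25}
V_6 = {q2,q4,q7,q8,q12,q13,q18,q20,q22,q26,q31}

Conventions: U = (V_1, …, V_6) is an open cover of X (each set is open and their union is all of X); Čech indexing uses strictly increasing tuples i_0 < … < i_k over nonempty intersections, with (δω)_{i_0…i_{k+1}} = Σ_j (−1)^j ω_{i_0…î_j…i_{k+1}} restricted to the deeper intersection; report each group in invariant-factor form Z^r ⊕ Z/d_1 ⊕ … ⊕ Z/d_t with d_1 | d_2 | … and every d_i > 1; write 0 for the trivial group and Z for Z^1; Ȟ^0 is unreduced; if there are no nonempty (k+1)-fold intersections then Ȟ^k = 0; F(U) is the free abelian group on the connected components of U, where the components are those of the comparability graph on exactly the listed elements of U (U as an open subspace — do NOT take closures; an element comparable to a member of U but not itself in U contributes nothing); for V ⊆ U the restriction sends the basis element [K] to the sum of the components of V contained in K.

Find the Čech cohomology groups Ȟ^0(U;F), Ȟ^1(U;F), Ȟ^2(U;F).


Ȟ^0 ≅ Z,  Ȟ^1 ≅ 0,  Ȟ^2 ≅ Z/2

intersection data:
  V12={q1,q11,q20} V13={q3,q11,q32} V14={q14,q21,q32} V15={q4,q14,q23} V16={q4,q20,q31} V23={q11,q24,q29} V24={q15,q18,q28} V25={q5,q15,q24} V26={q8,q18,q20} V34={q6,q12,q32} V35={q2,q19,q24} V36={q2,q7,q12} V45={q10,q14,q15} V46={q12,q13,q18} V56={q2,q4,q22}
  V123={q11} V126={q20} V134={q32} V145={q14} V156={q4} V235={q24} V245={q15} V246={q18} V346={q12} V356={q2}
components per intersection:
  V1: {q1,q3,q4,q11,q14,q20,q21,q23,q31,q32,q33}
  V2: {q1,q5,q8,q11,q15,q16,q17,q18,q20,q24,q28,q29}
  V3: {q2,q3,q6,q7,q9,q11,q12,q19,q24,q27,q29,q32}
  V4: {q6,q10,q12,q13,q14,q15,q18,q21,q28,q30,q32}
  V5: {q2,q4,q5,q10,q14,q15,q19,q22,q23,q24,q25}
  V6: {q2,q4,q7,q8,q12,q13,q18,q20,q22,q26,q31}
  V12: {q1,q11,q20}
  V13: {q3,q11,q32}
  V14: {q14,q21,q32}
  V15: {q4,q14,q23}
  V16: {q4,q20,q31}
  V23: {q11,q24,q29}
  V24: {q15,q18,q28}
  V25: {q5,q15,q24}
  V26: {q8,q18,q20}
  V34: {q6,q12,q32}
  V35: {q2,q19,q24}
  V36: {q2,q7,q12}
  V45: {q10,q14,q15}
  V46: {q12,q13,q18}
  V56: {q2,q4,q22}
  V123: {q11}
  V126: {q20}
  V134: {q32}
  V145: {q14}
  V156: {q4}
  V235: {q24}
  V245: {q15}
  V246: {q18}
  V346: {q12}
  V356: {q2}
C dims 6,15,10; δ0: rk 5, SNF 1^5; δ1: rk 10, SNF 1^9·2
Ȟ^0 = (6 − 5) − 0 = 1, so Ȟ^0 ≅ Z
Ȟ^1 = (15 − 10) − 5 = 0, so Ȟ^1 ≅ 0
Ȟ^2 = (10 − 0) − 10 = 0 plus torsion [2], so Ȟ^2 ≅ Z/2


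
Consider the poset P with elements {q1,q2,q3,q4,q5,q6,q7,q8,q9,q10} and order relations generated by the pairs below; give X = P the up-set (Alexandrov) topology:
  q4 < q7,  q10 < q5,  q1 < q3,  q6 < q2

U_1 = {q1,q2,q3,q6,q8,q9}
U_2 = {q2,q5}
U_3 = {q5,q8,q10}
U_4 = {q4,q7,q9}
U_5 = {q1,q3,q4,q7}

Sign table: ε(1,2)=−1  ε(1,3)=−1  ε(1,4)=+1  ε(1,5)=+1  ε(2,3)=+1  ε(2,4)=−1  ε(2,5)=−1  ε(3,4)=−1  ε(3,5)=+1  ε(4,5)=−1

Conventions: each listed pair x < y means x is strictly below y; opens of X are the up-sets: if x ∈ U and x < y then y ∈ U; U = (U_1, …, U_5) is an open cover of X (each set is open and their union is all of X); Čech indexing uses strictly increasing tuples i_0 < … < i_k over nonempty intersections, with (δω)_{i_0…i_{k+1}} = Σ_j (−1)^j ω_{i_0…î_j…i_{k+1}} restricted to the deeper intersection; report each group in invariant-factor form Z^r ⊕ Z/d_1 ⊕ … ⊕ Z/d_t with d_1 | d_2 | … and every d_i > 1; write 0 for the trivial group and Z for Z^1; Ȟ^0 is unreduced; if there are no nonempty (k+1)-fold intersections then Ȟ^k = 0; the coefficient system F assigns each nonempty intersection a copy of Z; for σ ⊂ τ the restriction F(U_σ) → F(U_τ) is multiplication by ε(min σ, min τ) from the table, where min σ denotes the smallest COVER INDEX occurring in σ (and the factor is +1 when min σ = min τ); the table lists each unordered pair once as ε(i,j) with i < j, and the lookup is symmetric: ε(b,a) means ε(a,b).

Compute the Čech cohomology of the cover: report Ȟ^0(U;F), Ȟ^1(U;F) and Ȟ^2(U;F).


nonempty overlaps:
  U12={q2} U13={q8} U14={q9} U15={q1,q3} U23={q5} U45={q4,q7}
C dims 5,6; δ0: rk 5, SNF 1^4·2
degree 0: 5−5−0 = 0 → Ȟ^0 ≅ 0
degree 1: 6−0−5 = 1 plus torsion [2] → Ȟ^1 ≅ Z ⊕ Z/2
degree 2: 0−0−0 = 0 → Ȟ^2 ≅ 0

Ȟ^0(U;F) ≅ 0,  Ȟ^1(U;F) ≅ Z ⊕ Z/2,  Ȟ^2(U;F) ≅ 0


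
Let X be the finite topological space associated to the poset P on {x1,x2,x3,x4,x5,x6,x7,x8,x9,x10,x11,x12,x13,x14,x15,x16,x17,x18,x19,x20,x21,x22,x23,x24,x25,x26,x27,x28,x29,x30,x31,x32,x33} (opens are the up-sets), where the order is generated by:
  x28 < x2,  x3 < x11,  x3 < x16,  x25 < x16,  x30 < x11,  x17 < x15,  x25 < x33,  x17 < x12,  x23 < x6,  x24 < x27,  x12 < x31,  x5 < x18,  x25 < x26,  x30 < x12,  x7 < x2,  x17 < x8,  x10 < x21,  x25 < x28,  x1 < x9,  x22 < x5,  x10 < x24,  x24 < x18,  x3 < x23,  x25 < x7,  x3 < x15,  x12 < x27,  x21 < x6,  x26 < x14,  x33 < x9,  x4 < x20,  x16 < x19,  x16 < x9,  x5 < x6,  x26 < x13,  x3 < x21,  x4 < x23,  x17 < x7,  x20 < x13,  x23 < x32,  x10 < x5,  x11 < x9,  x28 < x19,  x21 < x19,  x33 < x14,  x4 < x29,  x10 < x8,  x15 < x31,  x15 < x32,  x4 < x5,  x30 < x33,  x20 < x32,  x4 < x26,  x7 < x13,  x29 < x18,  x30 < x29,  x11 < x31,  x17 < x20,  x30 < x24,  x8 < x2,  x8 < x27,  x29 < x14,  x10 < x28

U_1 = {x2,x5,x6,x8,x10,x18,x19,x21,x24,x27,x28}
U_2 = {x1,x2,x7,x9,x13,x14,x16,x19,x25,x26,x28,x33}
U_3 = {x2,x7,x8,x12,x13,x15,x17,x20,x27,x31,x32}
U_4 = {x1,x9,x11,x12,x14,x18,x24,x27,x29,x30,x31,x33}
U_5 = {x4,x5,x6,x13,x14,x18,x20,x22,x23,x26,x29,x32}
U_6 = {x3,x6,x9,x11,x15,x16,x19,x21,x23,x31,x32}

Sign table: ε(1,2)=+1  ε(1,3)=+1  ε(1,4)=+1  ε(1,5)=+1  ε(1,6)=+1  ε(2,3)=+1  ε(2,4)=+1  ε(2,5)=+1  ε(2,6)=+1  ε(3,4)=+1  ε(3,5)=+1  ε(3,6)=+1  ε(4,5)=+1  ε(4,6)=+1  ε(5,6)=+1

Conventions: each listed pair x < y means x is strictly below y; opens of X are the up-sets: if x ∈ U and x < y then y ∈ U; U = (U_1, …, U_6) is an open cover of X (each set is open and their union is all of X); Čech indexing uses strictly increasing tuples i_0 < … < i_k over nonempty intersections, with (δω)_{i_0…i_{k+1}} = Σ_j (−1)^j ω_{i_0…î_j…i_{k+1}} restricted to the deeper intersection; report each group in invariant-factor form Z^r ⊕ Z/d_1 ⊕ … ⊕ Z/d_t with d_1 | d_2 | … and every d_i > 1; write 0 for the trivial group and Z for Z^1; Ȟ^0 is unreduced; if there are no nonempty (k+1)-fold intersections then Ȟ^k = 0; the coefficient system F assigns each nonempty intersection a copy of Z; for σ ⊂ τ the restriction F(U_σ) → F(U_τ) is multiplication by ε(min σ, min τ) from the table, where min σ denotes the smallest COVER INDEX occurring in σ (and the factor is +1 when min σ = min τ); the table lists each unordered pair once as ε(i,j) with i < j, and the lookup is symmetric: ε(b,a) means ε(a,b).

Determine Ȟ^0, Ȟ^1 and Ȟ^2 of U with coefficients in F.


cover nerve:
  U12={x2,x19,x28} U13={x2,x8,x27} U14={x18,x24,x27} U15={x5,x6,x18} U16={x6,x19,x21} U23={x2,x7,x13} U24={x1,x9,x14,x33} U25={x13,x14,x26} U26={x9,x16,x19} U34={x12,x27,x31} U35={x13,x20,x32} U36={x15,x31,x32} U45={x14,x18,x29} U46={x9,x11,x31} U56={x6,x23,x32}
  U123={x2} U126={x19} U134={x27} U145={x18} U156={x6} U235={x13} U245={x14} U246={x9} U346={x31} U356={x32}
C dims 6,15,10; δ0: rk 5, SNF 1^5; δ1: rk 10, SNF 1^9·2
Ȟ^0: (6−5)−0=1 ⇒ Z
Ȟ^1: (15−10)−5=0 ⇒ 0
Ȟ^2: (10−0)−10=0 plus torsion [2] ⇒ Z/2

Ȟ^0(U;F) ≅ Z, Ȟ^1(U;F) ≅ 0 and Ȟ^2(U;F) ≅ Z/2


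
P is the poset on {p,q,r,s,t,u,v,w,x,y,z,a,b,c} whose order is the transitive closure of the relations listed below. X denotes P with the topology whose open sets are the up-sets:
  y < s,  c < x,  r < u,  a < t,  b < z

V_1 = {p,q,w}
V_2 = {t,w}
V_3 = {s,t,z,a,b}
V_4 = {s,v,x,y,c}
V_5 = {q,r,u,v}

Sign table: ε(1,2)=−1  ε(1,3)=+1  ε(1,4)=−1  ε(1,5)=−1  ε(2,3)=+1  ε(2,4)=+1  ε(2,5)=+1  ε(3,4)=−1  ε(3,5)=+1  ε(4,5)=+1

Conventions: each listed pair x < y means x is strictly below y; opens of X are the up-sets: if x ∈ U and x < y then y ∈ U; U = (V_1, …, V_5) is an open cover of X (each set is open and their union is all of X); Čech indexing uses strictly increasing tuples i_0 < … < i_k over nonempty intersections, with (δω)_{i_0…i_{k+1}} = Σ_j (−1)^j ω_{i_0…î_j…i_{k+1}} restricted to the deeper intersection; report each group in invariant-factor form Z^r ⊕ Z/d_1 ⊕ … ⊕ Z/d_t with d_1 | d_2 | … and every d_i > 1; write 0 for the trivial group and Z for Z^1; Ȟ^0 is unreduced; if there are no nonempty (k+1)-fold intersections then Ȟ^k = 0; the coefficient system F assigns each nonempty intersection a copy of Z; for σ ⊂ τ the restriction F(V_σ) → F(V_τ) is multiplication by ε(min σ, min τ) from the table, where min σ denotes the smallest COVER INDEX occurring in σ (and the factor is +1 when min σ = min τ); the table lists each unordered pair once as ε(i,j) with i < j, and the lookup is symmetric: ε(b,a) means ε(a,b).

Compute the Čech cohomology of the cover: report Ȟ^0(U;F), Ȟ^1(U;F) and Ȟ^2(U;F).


Ȟ^0 ≅ 0; Ȟ^1 ≅ Z/2; Ȟ^2 ≅ 0

nerve of the cover:
  V12={w} V15={q} V23={t} V34={s} V45={v}
C dims 5,5; δ0: rk 5, SNF 1^4·2
Ȟ^0 = (5 − 5) − 0 = 0, so Ȟ^0 ≅ 0
Ȟ^1 = (5 − 0) − 5 = 0 plus torsion [2], so Ȟ^1 ≅ Z/2
Ȟ^2 = (0 − 0) − 0 = 0, so Ȟ^2 ≅ 0


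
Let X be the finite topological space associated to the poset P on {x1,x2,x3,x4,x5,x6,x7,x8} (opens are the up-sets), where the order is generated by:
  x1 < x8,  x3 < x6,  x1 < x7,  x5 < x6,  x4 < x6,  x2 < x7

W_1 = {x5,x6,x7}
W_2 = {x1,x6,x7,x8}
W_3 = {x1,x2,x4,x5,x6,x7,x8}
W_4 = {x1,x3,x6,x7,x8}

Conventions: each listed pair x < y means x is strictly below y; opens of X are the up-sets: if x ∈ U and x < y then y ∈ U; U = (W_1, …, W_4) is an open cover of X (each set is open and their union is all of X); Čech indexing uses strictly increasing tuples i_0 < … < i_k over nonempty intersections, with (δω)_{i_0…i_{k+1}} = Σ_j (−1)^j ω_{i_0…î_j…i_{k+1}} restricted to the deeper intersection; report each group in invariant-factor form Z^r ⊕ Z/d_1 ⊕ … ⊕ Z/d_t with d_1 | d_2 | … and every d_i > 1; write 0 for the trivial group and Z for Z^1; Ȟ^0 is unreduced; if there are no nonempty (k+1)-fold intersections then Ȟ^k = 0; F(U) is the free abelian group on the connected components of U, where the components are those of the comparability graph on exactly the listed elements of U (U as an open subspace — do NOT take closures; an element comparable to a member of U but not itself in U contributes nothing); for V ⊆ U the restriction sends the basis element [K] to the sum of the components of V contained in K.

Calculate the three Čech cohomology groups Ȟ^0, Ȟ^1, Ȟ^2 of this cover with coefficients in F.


nonempty overlaps:
  W12={x6,x7} W13={x5,x6,x7} W14={x6,x7} W23={x1,x6,x7,x8} W24={x1,x6,x7,x8} W34={x1,x6,x7,x8}
  W123={x6,x7} W124={x6,x7} W134={x6,x7} W234={x1,x6,x7,x8}
  W1234={x6,x7}
components per intersection:
  W1: {x5,x6} {x7}
  W2: {x1,x7,x8} {x6}
  W3: {x1,x2,x7,x8} {x4,x5,x6}
  W4: {x1,x7,x8} {x3,x6}
  W12: {x6} {x7}
  W13: {x5,x6} {x7}
  W14: {x6} {x7}
  W23: {x1,x7,x8} {x6}
  W24: {x1,x7,x8} {x6}
  W34: {x1,x7,x8} {x6}
  W123: {x6} {x7}
  W124: {x6} {x7}
  W134: {x6} {x7}
  W234: {x1,x7,x8} {x6}
  W1234: {x6} {x7}
C dims 8,12,8,2; δ0: rk 6, SNF 1^6; δ1: rk 6, SNF 1^6; δ2: rk 2, SNF 1^2
degree 0: 8−6−0 = 2 → Ȟ^0 ≅ Z^2
degree 1: 12−6−6 = 0 → Ȟ^1 ≅ 0
degree 2: 8−2−6 = 0 → Ȟ^2 ≅ 0

Ȟ^0 = Z^2, Ȟ^1 = 0 and Ȟ^2 = 0


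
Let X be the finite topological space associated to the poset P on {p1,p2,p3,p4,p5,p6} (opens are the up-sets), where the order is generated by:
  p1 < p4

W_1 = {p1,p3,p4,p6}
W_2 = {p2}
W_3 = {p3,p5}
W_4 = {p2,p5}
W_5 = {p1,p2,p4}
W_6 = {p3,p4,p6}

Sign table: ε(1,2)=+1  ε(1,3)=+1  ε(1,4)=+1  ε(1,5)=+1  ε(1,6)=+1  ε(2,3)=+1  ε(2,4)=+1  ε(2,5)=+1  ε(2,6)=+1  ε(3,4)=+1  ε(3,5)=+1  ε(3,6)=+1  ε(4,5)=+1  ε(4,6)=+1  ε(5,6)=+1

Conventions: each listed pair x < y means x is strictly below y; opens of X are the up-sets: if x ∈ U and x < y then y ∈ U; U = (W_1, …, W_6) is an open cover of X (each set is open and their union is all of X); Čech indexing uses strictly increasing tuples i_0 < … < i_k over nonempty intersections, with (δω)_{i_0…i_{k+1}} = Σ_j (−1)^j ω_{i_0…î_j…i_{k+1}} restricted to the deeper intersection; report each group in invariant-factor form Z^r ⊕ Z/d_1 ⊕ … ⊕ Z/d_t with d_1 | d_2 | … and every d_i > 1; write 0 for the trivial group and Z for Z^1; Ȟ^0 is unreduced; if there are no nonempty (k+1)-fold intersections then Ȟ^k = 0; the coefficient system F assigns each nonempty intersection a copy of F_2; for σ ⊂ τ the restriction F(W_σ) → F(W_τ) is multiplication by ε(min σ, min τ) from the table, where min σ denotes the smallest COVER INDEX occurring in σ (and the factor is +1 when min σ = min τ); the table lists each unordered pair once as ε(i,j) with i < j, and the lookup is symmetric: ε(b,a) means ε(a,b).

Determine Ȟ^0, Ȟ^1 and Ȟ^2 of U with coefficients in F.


Ȟ^0 ≅ Z/2, Ȟ^1 ≅ Z/2, Ȟ^2 ≅ 0

nonempty overlaps:
  W13={p3} W15={p1,p4} W16={p3,p4,p6} W24={p2} W25={p2} W34={p5} W36={p3} W45={p2} W56={p4}
  W136={p3} W156={p4} W245={p2}
C dims 6,9,3; δ0: rk_F2 5; δ1: rk_F2 3
degree 0: 6−5−0 = 1 → Ȟ^0 ≅ Z/2
degree 1: 9−3−5 = 1 → Ȟ^1 ≅ Z/2
degree 2: 3−0−3 = 0 → Ȟ^2 ≅ 0


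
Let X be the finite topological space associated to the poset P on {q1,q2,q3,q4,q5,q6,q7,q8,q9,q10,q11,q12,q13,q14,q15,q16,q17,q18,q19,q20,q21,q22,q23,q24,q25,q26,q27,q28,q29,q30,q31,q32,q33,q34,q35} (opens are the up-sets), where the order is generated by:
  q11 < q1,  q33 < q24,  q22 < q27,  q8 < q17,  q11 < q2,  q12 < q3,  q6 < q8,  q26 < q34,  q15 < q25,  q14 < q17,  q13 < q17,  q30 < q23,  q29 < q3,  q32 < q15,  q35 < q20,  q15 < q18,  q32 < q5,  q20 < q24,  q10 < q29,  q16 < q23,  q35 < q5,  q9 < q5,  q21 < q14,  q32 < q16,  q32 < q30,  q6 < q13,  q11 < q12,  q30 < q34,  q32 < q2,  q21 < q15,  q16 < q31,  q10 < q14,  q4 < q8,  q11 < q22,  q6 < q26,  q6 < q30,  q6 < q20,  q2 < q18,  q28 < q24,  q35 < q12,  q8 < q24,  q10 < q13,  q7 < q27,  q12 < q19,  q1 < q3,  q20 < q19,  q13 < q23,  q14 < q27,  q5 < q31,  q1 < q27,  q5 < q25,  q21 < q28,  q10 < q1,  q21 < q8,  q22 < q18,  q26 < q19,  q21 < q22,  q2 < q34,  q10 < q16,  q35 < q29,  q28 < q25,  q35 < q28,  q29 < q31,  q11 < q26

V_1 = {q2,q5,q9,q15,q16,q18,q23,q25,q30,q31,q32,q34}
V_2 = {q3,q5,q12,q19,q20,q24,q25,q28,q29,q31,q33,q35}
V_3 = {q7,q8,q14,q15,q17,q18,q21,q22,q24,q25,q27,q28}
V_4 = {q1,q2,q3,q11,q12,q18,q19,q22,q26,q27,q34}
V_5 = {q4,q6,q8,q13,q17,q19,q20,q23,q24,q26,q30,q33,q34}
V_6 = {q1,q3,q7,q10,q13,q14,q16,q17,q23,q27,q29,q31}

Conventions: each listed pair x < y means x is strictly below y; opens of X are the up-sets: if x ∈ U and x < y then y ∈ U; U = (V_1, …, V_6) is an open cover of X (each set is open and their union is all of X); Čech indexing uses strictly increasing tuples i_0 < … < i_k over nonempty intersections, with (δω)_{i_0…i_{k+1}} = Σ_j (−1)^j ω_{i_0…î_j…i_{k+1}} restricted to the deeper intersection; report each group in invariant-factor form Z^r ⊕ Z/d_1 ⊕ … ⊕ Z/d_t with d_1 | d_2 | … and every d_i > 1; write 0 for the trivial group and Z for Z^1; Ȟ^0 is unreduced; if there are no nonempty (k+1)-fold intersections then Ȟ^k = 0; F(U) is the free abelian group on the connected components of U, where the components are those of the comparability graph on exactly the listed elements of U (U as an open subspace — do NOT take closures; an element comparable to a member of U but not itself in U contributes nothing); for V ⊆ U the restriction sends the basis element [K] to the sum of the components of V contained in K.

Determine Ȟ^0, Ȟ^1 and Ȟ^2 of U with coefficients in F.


Ȟ^0(U;F) ≅ Z,  Ȟ^1(U;F) ≅ 0,  Ȟ^2(U;F) ≅ Z/2

nonempty overlaps:
  V12={q5,q25,q31} V13={q15,q18,q25} V14={q2,q18,q34} V15={q23,q30,q34} V16={q16,q23,q31} V23={q24,q25,q28} V24={q3,q12,q19} V25={q19,q20,q24,q33} V26={q3,q29,q31} V34={q18,q22,q27} V35={q8,q17,q24} V36={q7,q14,q17,q27} V45={q19,q26,q34} V46={q1,q3,q27} V56={q13,q17,q23}
  V123={q25} V126={q31} V134={q18} V145={q34} V156={q23} V235={q24} V245={q19} V246={q3} V346={q27} V356={q17}
components per intersection:
  V1: {q2,q5,q9,q15,q16,q18,q23,q25,q30,q31,q32,q34}
  V2: {q3,q5,q12,q19,q20,q24,q25,q28,q29,q31,q33,q35}
  V3: {q7,q8,q14,q15,q17,q18,q21,q22,q24,q25,q27,q28}
  V4: {q1,q2,q3,q11,q12,q18,q19,q22,q26,q27,q34}
  V5: {q4,q6,q8,q13,q17,q19,q20,q23,q24,q26,q30,q33,q34}
  V6: {q1,q3,q7,q10,q13,q14,q16,q17,q23,q27,q29,q31}
  V12: {q5,q25,q31}
  V13: {q15,q18,q25}
  V14: {q2,q18,q34}
  V15: {q23,q30,q34}
  V16: {q16,q23,q31}
  V23: {q24,q25,q28}
  V24: {q3,q12,q19}
  V25: {q19,q20,q24,q33}
  V26: {q3,q29,q31}
  V34: {q18,q22,q27}
  V35: {q8,q17,q24}
  V36: {q7,q14,q17,q27}
  V45: {q19,q26,q34}
  V46: {q1,q3,q27}
  V56: {q13,q17,q23}
  V123: {q25}
  V126: {q31}
  V134: {q18}
  V145: {q34}
  V156: {q23}
  V235: {q24}
  V245: {q19}
  V246: {q3}
  V346: {q27}
  V356: {q17}
C dims 6,15,10; δ0: rk 5, SNF 1^5; δ1: rk 10, SNF 1^9·2
degree 0: 6−5−0 = 1 → Ȟ^0 ≅ Z
degree 1: 15−10−5 = 0 → Ȟ^1 ≅ 0
degree 2: 10−0−10 = 0 plus torsion [2] → Ȟ^2 ≅ Z/2


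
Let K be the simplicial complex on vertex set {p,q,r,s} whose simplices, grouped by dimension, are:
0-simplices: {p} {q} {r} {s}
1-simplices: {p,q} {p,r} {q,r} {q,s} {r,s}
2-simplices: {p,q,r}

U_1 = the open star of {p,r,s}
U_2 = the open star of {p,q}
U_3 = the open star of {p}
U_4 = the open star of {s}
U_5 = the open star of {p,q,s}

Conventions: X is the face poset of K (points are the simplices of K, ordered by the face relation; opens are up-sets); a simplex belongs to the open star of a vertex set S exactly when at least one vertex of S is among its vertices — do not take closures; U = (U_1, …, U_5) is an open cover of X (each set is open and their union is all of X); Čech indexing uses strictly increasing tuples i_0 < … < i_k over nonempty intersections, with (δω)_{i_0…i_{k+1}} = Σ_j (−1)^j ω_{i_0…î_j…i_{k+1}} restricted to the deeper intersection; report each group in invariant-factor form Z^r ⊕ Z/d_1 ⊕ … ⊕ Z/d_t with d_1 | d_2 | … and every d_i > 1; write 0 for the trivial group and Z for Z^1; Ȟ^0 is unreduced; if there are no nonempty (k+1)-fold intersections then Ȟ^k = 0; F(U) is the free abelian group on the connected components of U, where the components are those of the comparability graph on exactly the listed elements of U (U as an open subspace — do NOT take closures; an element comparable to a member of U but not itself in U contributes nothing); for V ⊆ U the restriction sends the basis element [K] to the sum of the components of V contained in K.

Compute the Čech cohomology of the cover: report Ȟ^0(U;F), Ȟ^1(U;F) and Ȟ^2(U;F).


Ȟ^0 ≅ Z, Ȟ^1 ≅ Z and Ȟ^2 ≅ 0

nonempty overlaps:
  U1={{p},{r},{s},{p,q},{p,r},{q,r},{q,s},{r,s},{p,q,r}} U2={{p},{q},{p,q},{p,r},{q,r},{q,s},{p,q,r}} U3={{p},{p,q},{p,r},{p,q,r}} U4={{s},{q,s},{r,s}} U5={{p},{q},{s},{p,q},{p,r},{q,r},{q,s},{r,s},{p,q,r}}
  U12={{p},{p,q},{p,r},{q,r},{q,s},{p,q,r}} U13={{p},{p,q},{p,r},{p,q,r}} U14={{s},{q,s},{r,s}} U15={{p},{s},{p,q},{p,r},{q,r},{q,s},{r,s},{p,q,r}} U23={{p},{p,q},{p,r},{p,q,r}} U24={{q,s}} U25={{p},{q},{p,q},{p,r},{q,r},{q,s},{p,q,r}} U35={{p},{p,q},{p,r},{p,q,r}} U45={{s},{q,s},{r,s}}
  U123={{p},{p,q},{p,r},{p,q,r}} U124={{q,s}} U125={{p},{p,q},{p,r},{q,r},{q,s},{p,q,r}} U135={{p},{p,q},{p,r},{p,q,r}} U145={{s},{q,s},{r,s}} U235={{p},{p,q},{p,r},{p,q,r}} U245={{q,s}}
  U1235={{p},{p,q},{p,r},{p,q,r}} U1245={{q,s}}
components per intersection:
  U1: {{p},{r},{s},{p,q},{p,r},{q,r},{q,s},{r,s},{p,q,r}}
  U2: {{p},{q},{p,q},{p,r},{q,r},{q,s},{p,q,r}}
  U3: {{p},{p,q},{p,r},{p,q,r}}
  U4: {{s},{q,s},{r,s}}
  U5: {{p},{q},{s},{p,q},{p,r},{q,r},{q,s},{r,s},{p,q,r}}
  U12: {{p},{p,q},{p,r},{q,r},{p,q,r}} {{q,s}}
  U13: {{p},{p,q},{p,r},{p,q,r}}
  U14: {{s},{q,s},{r,s}}
  U15: {{p},{p,q},{p,r},{q,r},{p,q,r}} {{s},{q,s},{r,s}}
  U23: {{p},{p,q},{p,r},{p,q,r}}
  U24: {{q,s}}
  U25: {{p},{q},{p,q},{p,r},{q,r},{q,s},{p,q,r}}
  U35: {{p},{p,q},{p,r},{p,q,r}}
  U45: {{s},{q,s},{r,s}}
  U123: {{p},{p,q},{p,r},{p,q,r}}
  U124: {{q,s}}
  U125: {{p},{p,q},{p,r},{q,r},{p,q,r}} {{q,s}}
  U135: {{p},{p,q},{p,r},{p,q,r}}
  U145: {{s},{q,s},{r,s}}
  U235: {{p},{p,q},{p,r},{p,q,r}}
  U245: {{q,s}}
  U1235: {{p},{p,q},{p,r},{p,q,r}}
  U1245: {{q,s}}
C dims 5,11,8,2; δ0: rk 4, SNF 1^4; δ1: rk 6, SNF 1^6; δ2: rk 2, SNF 1^2
degree 0: 5−4−0 = 1 → Ȟ^0 ≅ Z
degree 1: 11−6−4 = 1 → Ȟ^1 ≅ Z
degree 2: 8−2−6 = 0 → Ȟ^2 ≅ 0


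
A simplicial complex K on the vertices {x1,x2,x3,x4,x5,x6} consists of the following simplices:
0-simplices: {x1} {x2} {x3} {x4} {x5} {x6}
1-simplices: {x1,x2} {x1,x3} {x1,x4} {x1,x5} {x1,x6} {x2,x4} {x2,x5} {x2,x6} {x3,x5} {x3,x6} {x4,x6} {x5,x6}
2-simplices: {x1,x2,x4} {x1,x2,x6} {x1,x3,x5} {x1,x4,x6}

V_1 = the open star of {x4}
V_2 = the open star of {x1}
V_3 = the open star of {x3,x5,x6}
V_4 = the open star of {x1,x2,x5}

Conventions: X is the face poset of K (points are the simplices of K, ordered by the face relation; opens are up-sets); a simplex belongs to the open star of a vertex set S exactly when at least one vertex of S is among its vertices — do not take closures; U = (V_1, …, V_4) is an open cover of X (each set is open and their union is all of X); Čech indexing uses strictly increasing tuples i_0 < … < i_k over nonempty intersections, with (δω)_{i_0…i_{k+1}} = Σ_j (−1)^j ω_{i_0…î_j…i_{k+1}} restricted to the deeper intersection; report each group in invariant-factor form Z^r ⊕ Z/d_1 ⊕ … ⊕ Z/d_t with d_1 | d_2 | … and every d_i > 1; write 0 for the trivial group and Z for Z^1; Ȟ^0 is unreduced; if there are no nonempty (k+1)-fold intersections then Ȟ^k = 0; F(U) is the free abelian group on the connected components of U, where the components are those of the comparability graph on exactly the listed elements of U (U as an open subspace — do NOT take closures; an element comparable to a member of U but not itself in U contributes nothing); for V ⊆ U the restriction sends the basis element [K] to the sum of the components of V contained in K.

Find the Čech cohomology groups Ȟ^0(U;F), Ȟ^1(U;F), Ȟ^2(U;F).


Ȟ^0 ≅ Z, Ȟ^1 ≅ Z, Ȟ^2 ≅ 0

nonempty overlaps:
  V1={{x4},{x1,x4},{x2,x4},{x4,x6},{x1,x2,x4},{x1,x4,x6}} V2={{x1},{x1,x2},{x1,x3},{x1,x4},{x1,x5},{x1,x6},{x1,x2,x4},{x1,x2,x6},{x1,x3,x5},{x1,x4,x6}} V3={{x3},{x5},{x6},{x1,x3},{x1,x5},{x1,x6},{x2,x5},{x2,x6},{x3,x5},{x3,x6},{x4,x6},{x5,x6},{x1,x2,x6},{x1,x3,x5},{x1,x4,x6}} V4={{x1},{x2},{x5},{x1,x2},{x1,x3},{x1,x4},{x1,x5},{x1,x6},{x2,x4},{x2,x5},{x2,x6},{x3,x5},{x5,x6},{x1,x2,x4},{x1,x2,x6},{x1,x3,x5},{x1,x4,x6}}
  V12={{x1,x4},{x1,x2,x4},{x1,x4,x6}} V13={{x4,x6},{x1,x4,x6}} V14={{x1,x4},{x2,x4},{x1,x2,x4},{x1,x4,x6}} V23={{x1,x3},{x1,x5},{x1,x6},{x1,x2,x6},{x1,x3,x5},{x1,x4,x6}} V24={{x1},{x1,x2},{x1,x3},{x1,x4},{x1,x5},{x1,x6},{x1,x2,x4},{x1,x2,x6},{x1,x3,x5},{x1,x4,x6}} V34={{x5},{x1,x3},{x1,x5},{x1,x6},{x2,x5},{x2,x6},{x3,x5},{x5,x6},{x1,x2,x6},{x1,x3,x5},{x1,x4,x6}}
  V123={{x1,x4,x6}} V124={{x1,x4},{x1,x2,x4},{x1,x4,x6}} V134={{x1,x4,x6}} V234={{x1,x3},{x1,x5},{x1,x6},{x1,x2,x6},{x1,x3,x5},{x1,x4,x6}}
  V1234={{x1,x4,x6}}
components per intersection:
  V1: {{x4},{x1,x4},{x2,x4},{x4,x6},{x1,x2,x4},{x1,x4,x6}}
  V2: {{x1},{x1,x2},{x1,x3},{x1,x4},{x1,x5},{x1,x6},{x1,x2,x4},{x1,x2,x6},{x1,x3,x5},{x1,x4,x6}}
  V3: {{x3},{x5},{x6},{x1,x3},{x1,x5},{x1,x6},{x2,x5},{x2,x6},{x3,x5},{x3,x6},{x4,x6},{x5,x6},{x1,x2,x6},{x1,x3,x5},{x1,x4,x6}}
  V4: {{x1},{x2},{x5},{x1,x2},{x1,x3},{x1,x4},{x1,x5},{x1,x6},{x2,x4},{x2,x5},{x2,x6},{x3,x5},{x5,x6},{x1,x2,x4},{x1,x2,x6},{x1,x3,x5},{x1,x4,x6}}
  V12: {{x1,x4},{x1,x2,x4},{x1,x4,x6}}
  V13: {{x4,x6},{x1,x4,x6}}
  V14: {{x1,x4},{x2,x4},{x1,x2,x4},{x1,x4,x6}}
  V23: {{x1,x3},{x1,x5},{x1,x3,x5}} {{x1,x6},{x1,x2,x6},{x1,x4,x6}}
  V24: {{x1},{x1,x2},{x1,x3},{x1,x4},{x1,x5},{x1,x6},{x1,x2,x4},{x1,x2,x6},{x1,x3,x5},{x1,x4,x6}}
  V34: {{x5},{x1,x3},{x1,x5},{x2,x5},{x3,x5},{x5,x6},{x1,x3,x5}} {{x1,x6},{x2,x6},{x1,x2,x6},{x1,x4,x6}}
  V123: {{x1,x4,x6}}
  V124: {{x1,x4},{x1,x2,x4},{x1,x4,x6}}
  V134: {{x1,x4,x6}}
  V234: {{x1,x3},{x1,x5},{x1,x3,x5}} {{x1,x6},{x1,x2,x6},{x1,x4,x6}}
  V1234: {{x1,x4,x6}}
C dims 4,8,5,1; δ0: rk 3, SNF 1^3; δ1: rk 4, SNF 1^4; δ2: rk 1, SNF 1^1
degree 0: 4−3−0 = 1 → Ȟ^0 ≅ Z
degree 1: 8−4−3 = 1 → Ȟ^1 ≅ Z
degree 2: 5−1−4 = 0 → Ȟ^2 ≅ 0


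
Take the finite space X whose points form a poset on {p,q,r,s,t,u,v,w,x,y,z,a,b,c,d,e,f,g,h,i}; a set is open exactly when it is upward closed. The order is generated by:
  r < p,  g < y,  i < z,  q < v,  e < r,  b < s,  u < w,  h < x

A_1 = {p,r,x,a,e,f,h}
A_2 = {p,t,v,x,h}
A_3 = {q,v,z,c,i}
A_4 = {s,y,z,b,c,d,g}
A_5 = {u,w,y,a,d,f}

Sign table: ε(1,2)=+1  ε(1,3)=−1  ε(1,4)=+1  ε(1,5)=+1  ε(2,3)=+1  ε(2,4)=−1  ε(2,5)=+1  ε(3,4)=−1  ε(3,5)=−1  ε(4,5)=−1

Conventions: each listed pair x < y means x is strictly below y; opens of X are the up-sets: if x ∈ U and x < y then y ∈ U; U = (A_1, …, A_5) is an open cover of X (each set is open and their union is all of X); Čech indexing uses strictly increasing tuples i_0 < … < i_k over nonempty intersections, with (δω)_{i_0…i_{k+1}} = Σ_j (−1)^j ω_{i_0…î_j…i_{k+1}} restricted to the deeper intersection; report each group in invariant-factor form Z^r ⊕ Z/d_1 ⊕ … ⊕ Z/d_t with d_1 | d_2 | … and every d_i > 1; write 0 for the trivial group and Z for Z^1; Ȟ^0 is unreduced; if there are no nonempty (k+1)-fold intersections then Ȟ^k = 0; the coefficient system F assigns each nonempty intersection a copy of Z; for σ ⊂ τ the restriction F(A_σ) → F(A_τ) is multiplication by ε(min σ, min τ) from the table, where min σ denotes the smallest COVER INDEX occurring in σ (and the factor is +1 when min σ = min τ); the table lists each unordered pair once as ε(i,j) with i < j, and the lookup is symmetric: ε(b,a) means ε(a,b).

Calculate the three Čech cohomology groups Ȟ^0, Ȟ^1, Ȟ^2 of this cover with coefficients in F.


nonempty intersections:
  A12={p,x,h} A15={a,f} A23={v} A34={z,c} A45={y,d}
C dims 5,5; δ0: rk 4, SNF 1^4
Ȟ^0: (5−4)−0=1 ⇒ Z
Ȟ^1: (5−0)−4=1 ⇒ Z
Ȟ^2: (0−0)−0=0 ⇒ 0

Ȟ^0 ≅ Z, Ȟ^1 ≅ Z and Ȟ^2 ≅ 0


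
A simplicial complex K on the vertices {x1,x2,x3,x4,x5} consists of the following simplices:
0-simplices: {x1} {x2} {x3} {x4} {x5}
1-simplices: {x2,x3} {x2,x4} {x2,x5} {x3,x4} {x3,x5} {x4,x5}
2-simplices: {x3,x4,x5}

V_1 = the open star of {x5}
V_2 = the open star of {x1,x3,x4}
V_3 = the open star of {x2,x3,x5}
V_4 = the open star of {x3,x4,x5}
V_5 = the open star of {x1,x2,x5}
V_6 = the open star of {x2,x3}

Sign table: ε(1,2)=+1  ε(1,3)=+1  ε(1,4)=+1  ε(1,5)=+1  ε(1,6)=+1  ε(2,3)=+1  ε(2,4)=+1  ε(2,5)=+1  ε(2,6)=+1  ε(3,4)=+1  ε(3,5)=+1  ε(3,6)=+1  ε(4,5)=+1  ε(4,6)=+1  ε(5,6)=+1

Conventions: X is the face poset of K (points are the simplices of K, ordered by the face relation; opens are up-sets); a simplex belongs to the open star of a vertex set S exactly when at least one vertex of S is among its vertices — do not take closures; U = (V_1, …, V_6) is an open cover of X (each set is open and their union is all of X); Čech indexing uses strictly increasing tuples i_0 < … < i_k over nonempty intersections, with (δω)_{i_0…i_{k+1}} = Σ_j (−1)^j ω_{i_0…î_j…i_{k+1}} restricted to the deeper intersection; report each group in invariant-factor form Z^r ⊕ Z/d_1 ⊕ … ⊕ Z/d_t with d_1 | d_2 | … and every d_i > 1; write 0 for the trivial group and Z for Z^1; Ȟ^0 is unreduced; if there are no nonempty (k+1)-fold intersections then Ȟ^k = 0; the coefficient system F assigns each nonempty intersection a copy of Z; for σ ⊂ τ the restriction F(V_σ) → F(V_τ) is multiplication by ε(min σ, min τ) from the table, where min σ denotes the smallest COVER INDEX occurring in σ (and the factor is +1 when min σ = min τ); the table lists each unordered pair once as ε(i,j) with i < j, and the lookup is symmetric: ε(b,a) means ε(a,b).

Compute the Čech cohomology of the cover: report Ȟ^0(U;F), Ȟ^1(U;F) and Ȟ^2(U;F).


Ȟ^0 ≅ Z,  Ȟ^1 ≅ 0,  Ȟ^2 ≅ 0

nonempty overlaps:
  V1={{x5},{x2,x5},{x3,x5},{x4,x5},{x3,x4,x5}} V2={{x1},{x3},{x4},{x2,x3},{x2,x4},{x3,x4},{x3,x5},{x4,x5},{x3,x4,x5}} V3={{x2},{x3},{x5},{x2,x3},{x2,x4},{x2,x5},{x3,x4},{x3,x5},{x4,x5},{x3,x4,x5}} V4={{x3},{x4},{x5},{x2,x3},{x2,x4},{x2,x5},{x3,x4},{x3,x5},{x4,x5},{x3,x4,x5}} V5={{x1},{x2},{x5},{x2,x3},{x2,x4},{x2,x5},{x3,x5},{x4,x5},{x3,x4,x5}} V6={{x2},{x3},{x2,x3},{x2,x4},{x2,x5},{x3,x4},{x3,x5},{x3,x4,x5}}
  V12={{x3,x5},{x4,x5},{x3,x4,x5}} V13={{x5},{x2,x5},{x3,x5},{x4,x5},{x3,x4,x5}} V14={{x5},{x2,x5},{x3,x5},{x4,x5},{x3,x4,x5}} V15={{x5},{x2,x5},{x3,x5},{x4,x5},{x3,x4,x5}} V16={{x2,x5},{x3,x5},{x3,x4,x5}} V23={{x3},{x2,x3},{x2,x4},{x3,x4},{x3,x5},{x4,x5},{x3,x4,x5}} V24={{x3},{x4},{x2,x3},{x2,x4},{x3,x4},{x3,x5},{x4,x5},{x3,x4,x5}} V25={{x1},{x2,x3},{x2,x4},{x3,x5},{x4,x5},{x3,x4,x5}} V26={{x3},{x2,x3},{x2,x4},{x3,x4},{x3,x5},{x3,x4,x5}} V34={{x3},{x5},{x2,x3},{x2,x4},{x2,x5},{x3,x4},{x3,x5},{x4,x5},{x3,x4,x5}} V35={{x2},{x5},{x2,x3},{x2,x4},{x2,x5},{x3,x5},{x4,x5},{x3,x4,x5}} V36={{x2},{x3},{x2,x3},{x2,x4},{x2,x5},{x3,x4},{x3,x5},{x3,x4,x5}} V45={{x5},{x2,x3},{x2,x4},{x2,x5},{x3,x5},{x4,x5},{x3,x4,x5}} V46={{x3},{x2,x3},{x2,x4},{x2,x5},{x3,x4},{x3,x5},{x3,x4,x5}} V56={{x2},{x2,x3},{x2,x4},{x2,x5},{x3,x5},{x3,x4,x5}}
  V123={{x3,x5},{x4,x5},{x3,x4,x5}} V124={{x3,x5},{x4,x5},{x3,x4,x5}} V125={{x3,x5},{x4,x5},{x3,x4,x5}} V126={{x3,x5},{x3,x4,x5}} V134={{x5},{x2,x5},{x3,x5},{x4,x5},{x3,x4,x5}} V135={{x5},{x2,x5},{x3,x5},{x4,x5},{x3,x4,x5}} V136={{x2,x5},{x3,x5},{x3,x4,x5}} V145={{x5},{x2,x5},{x3,x5},{x4,x5},{x3,x4,x5}} V146={{x2,x5},{x3,x5},{x3,x4,x5}} V156={{x2,x5},{x3,x5},{x3,x4,x5}} V234={{x3},{x2,x3},{x2,x4},{x3,x4},{x3,x5},{x4,x5},{x3,x4,x5}} V235={{x2,x3},{x2,x4},{x3,x5},{x4,x5},{x3,x4,x5}} V236={{x3},{x2,x3},{x2,x4},{x3,x4},{x3,x5},{x3,x4,x5}} V245={{x2,x3},{x2,x4},{x3,x5},{x4,x5},{x3,x4,x5}} V246={{x3},{x2,x3},{x2,x4},{x3,x4},{x3,x5},{x3,x4,x5}} V256={{x2,x3},{x2,x4},{x3,x5},{x3,x4,x5}} V345={{x5},{x2,x3},{x2,x4},{x2,x5},{x3,x5},{x4,x5},{x3,x4,x5}} V346={{x3},{x2,x3},{x2,x4},{x2,x5},{x3,x4},{x3,x5},{x3,x4,x5}} V356={{x2},{x2,x3},{x2,x4},{x2,x5},{x3,x5},{x3,x4,x5}} V456={{x2,x3},{x2,x4},{x2,x5},{x3,x5},{x3,x4,x5}}
  V1234={{x3,x5},{x4,x5},{x3,x4,x5}} V1235={{x3,x5},{x4,x5},{x3,x4,x5}} V1236={{x3,x5},{x3,x4,x5}} V1245={{x3,x5},{x4,x5},{x3,x4,x5}} V1246={{x3,x5},{x3,x4,x5}} V1256={{x3,x5},{x3,x4,x5}} V1345={{x5},{x2,x5},{x3,x5},{x4,x5},{x3,x4,x5}} V1346={{x2,x5},{x3,x5},{x3,x4,x5}} V1356={{x2,x5},{x3,x5},{x3,x4,x5}} V1456={{x2,x5},{x3,x5},{x3,x4,x5}} V2345={{x2,x3},{x2,x4},{x3,x5},{x4,x5},{x3,x4,x5}} V2346={{x3},{x2,x3},{x2,x4},{x3,x4},{x3,x5},{x3,x4,x5}} V2356={{x2,x3},{x2,x4},{x3,x5},{x3,x4,x5}} V2456={{x2,x3},{x2,x4},{x3,x5},{x3,x4,x5}} V3456={{x2,x3},{x2,x4},{x2,x5},{x3,x5},{x3,x4,x5}}
  V12345={{x3,x5},{x4,x5},{x3,x4,x5}} V12346={{x3,x5},{x3,x4,x5}} V12356={{x3,x5},{x3,x4,x5}} V12456={{x3,x5},{x3,x4,x5}} V13456={{x2,x5},{x3,x5},{x3,x4,x5}} V23456={{x2,x3},{x2,x4},{x3,x5},{x3,x4,x5}}
  V123456={{x3,x5},{x3,x4,x5}}
C dims 6,15,20,15; δ0: rk 5, SNF 1^5; δ1: rk 10, SNF 1^10; δ2: rk 10, SNF 1^10
degree 0: 6−5−0 = 1 → Ȟ^0 ≅ Z
degree 1: 15−10−5 = 0 → Ȟ^1 ≅ 0
degree 2: 20−10−10 = 0 → Ȟ^2 ≅ 0


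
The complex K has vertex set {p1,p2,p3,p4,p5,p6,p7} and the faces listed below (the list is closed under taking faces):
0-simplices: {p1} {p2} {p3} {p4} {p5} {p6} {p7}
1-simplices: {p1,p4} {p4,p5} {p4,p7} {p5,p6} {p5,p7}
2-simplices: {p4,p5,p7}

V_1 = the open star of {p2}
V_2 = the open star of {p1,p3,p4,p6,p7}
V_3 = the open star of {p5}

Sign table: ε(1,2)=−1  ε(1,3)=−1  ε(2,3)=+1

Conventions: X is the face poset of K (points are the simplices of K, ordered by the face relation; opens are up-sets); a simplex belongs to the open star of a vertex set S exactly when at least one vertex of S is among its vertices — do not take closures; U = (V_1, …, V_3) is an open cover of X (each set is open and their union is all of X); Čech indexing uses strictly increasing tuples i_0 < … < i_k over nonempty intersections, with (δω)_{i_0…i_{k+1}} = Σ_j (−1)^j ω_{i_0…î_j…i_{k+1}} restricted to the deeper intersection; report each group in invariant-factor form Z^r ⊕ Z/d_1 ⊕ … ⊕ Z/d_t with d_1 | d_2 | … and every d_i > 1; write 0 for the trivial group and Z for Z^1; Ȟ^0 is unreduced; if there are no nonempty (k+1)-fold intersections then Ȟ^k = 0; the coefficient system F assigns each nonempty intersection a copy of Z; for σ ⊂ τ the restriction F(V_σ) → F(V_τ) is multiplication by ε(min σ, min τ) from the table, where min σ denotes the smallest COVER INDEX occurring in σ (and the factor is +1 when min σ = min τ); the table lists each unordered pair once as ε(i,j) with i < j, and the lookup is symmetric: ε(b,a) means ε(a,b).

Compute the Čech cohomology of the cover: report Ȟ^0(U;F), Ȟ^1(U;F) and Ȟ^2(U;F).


Ȟ^0(U;F) ≅ Z^2,  Ȟ^1(U;F) ≅ 0,  Ȟ^2(U;F) ≅ 0

cover nerve:
  V1={{p2}} V2={{p1},{p3},{p4},{p6},{p7},{p1,p4},{p4,p5},{p4,p7},{p5,p6},{p5,p7},{p4,p5,p7}} V3={{p5},{p4,p5},{p5,p6},{p5,p7},{p4,p5,p7}}
  V23={{p4,p5},{p5,p6},{p5,p7},{p4,p5,p7}}
C dims 3,1; δ0: rk 1, SNF 1^1
Ȟ^0: (3−1)−0=2 ⇒ Z^2
Ȟ^1: (1−0)−1=0 ⇒ 0
Ȟ^2: (0−0)−0=0 ⇒ 0


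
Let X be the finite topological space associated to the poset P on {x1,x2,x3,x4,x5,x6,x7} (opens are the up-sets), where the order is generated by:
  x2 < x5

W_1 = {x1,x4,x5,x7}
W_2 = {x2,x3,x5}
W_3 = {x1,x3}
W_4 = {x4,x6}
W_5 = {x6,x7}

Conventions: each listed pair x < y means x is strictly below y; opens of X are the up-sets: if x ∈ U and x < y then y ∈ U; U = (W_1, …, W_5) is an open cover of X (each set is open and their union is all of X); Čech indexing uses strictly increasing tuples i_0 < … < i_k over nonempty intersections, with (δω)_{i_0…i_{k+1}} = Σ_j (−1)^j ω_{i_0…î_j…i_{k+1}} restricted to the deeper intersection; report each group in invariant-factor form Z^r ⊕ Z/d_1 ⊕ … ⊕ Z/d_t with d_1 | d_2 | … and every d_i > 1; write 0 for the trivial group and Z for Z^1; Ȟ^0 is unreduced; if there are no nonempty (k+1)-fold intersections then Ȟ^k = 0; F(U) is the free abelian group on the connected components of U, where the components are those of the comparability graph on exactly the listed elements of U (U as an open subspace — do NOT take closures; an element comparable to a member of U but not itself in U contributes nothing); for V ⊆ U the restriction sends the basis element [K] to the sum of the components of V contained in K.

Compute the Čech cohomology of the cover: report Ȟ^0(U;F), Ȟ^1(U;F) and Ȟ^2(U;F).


Ȟ^0 = Z^6, Ȟ^1 = 0 and Ȟ^2 = 0

nerve of the cover:
  W12={x5} W13={x1} W14={x4} W15={x7} W23={x3} W45={x6}
components per intersection:
  W1: {x1} {x4} {x5} {x7}
  W2: {x2,x5} {x3}
  W3: {x1} {x3}
  W4: {x4} {x6}
  W5: {x6} {x7}
  W12: {x5}
  W13: {x1}
  W14: {x4}
  W15: {x7}
  W23: {x3}
  W45: {x6}
C dims 12,6; δ0: rk 6, SNF 1^6
Ȟ^0 = (12 − 6) − 0 = 6, so Ȟ^0 ≅ Z^6
Ȟ^1 = (6 − 0) − 6 = 0, so Ȟ^1 ≅ 0
Ȟ^2 = (0 − 0) − 0 = 0, so Ȟ^2 ≅ 0


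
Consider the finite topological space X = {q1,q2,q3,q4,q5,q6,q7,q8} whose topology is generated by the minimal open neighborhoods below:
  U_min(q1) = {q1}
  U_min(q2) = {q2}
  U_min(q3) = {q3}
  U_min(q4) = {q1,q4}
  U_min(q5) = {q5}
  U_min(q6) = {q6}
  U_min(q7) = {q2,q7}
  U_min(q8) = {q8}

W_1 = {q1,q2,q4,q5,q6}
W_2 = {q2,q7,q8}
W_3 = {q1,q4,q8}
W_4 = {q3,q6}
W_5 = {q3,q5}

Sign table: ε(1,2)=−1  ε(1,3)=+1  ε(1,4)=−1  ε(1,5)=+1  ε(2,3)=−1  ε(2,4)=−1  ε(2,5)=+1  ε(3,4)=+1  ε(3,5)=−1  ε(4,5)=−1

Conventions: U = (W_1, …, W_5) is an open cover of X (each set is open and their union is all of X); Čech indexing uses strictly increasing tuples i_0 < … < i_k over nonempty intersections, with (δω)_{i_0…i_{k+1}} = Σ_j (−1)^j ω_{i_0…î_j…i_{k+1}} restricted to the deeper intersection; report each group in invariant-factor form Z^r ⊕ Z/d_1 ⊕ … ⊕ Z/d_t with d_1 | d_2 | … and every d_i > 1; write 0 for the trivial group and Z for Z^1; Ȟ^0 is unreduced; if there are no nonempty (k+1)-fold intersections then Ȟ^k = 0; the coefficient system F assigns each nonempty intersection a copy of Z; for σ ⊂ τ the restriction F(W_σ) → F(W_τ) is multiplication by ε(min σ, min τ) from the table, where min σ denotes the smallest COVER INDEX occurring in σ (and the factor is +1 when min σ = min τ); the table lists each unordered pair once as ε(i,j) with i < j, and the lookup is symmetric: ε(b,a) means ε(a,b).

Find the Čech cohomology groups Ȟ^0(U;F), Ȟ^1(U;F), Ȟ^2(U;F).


Ȟ^0 = Z, Ȟ^1 = Z^2 and Ȟ^2 = 0

nerve of the cover:
  W12={q2} W13={q1,q4} W14={q6} W15={q5} W23={q8} W45={q3}
C dims 5,6; δ0: rk 4, SNF 1^4
Ȟ^0 = (5 − 4) − 0 = 1, so Ȟ^0 ≅ Z
Ȟ^1 = (6 − 0) − 4 = 2, so Ȟ^1 ≅ Z^2
Ȟ^2 = (0 − 0) − 0 = 0, so Ȟ^2 ≅ 0
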